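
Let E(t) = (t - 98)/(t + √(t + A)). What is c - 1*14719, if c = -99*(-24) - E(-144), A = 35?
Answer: -23393153/1895 - 22*I*√109/1895 ≈ -12345.0 - 0.12121*I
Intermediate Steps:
E(t) = (-98 + t)/(t + √(35 + t)) (E(t) = (t - 98)/(t + √(t + 35)) = (-98 + t)/(t + √(35 + t)))
c = 2376 + 242/(-144 + I*√109) (c = -99*(-24) - (-98 - 144)/(-144 + √(35 - 144)) = 2376 - (-242)/(-144 + √(-109)) = 2376 - (-242)/(-144 + I*√109) = 2376 + 242/(-144 + I*√109) ≈ 2374.3 - 0.12121*I)
c - 1*14719 = (4499352/1895 - 22*I*√109/1895) - 1*14719 = (4499352/1895 - 22*I*√109/1895) - 14719 = -23393153/1895 - 22*I*√109/1895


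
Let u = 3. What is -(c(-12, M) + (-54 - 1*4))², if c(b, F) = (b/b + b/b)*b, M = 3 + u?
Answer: -6724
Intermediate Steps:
M = 6 (M = 3 + 3 = 6)
c(b, F) = 2*b (c(b, F) = (1 + 1)*b = 2*b)
-(c(-12, M) + (-54 - 1*4))² = -(2*(-12) + (-54 - 1*4))² = -(-24 + (-54 - 4))² = -(-24 - 58)² = -1*(-82)² = -1*6724 = -6724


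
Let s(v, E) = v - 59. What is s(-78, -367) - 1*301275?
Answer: -301412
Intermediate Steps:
s(v, E) = -59 + v
s(-78, -367) - 1*301275 = (-59 - 78) - 1*301275 = -137 - 301275 = -301412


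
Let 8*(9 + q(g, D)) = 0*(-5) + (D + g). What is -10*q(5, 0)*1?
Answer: 335/4 ≈ 83.750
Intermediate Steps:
q(g, D) = -9 + D/8 + g/8 (q(g, D) = -9 + (0*(-5) + (D + g))/8 = -9 + (0 + (D + g))/8 = -9 + (D + g)/8 = -9 + (D/8 + g/8) = -9 + D/8 + g/8)
-10*q(5, 0)*1 = -10*(-9 + (⅛)*0 + (⅛)*5)*1 = -10*(-9 + 0 + 5/8)*1 = -10*(-67/8)*1 = (335/4)*1 = 335/4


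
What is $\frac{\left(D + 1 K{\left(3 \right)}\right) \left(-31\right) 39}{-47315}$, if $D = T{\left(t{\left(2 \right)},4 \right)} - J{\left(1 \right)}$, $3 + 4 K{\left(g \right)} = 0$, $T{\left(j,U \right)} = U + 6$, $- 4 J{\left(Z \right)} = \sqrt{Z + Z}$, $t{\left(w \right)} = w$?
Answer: $\frac{44733}{189260} + \frac{1209 \sqrt{2}}{189260} \approx 0.24539$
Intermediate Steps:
$J{\left(Z \right)} = - \frac{\sqrt{2} \sqrt{Z}}{4}$ ($J{\left(Z \right)} = - \frac{\sqrt{Z + Z}}{4} = - \frac{\sqrt{2 Z}}{4} = - \frac{\sqrt{2} \sqrt{Z}}{4}$)
$T{\left(j,U \right)} = 6 + U$
$K{\left(g \right)} = - \frac{3}{4}$ ($K{\left(g \right)} = - \frac{3}{4} + \frac{1}{4} \cdot 0 = - \frac{3}{4} + 0 = - \frac{3}{4}$)
$D = 10 + \frac{\sqrt{2}}{4}$ ($D = \left(6 + 4\right) - - \frac{\sqrt{2} \sqrt{1}}{4} = 10 - \left(- \frac{1}{4}\right) \sqrt{2} \cdot 1 = 10 - - \frac{\sqrt{2}}{4} = 10 + \frac{\sqrt{2}}{4} \approx 10.354$)
$\frac{\left(D + 1 K{\left(3 \right)}\right) \left(-31\right) 39}{-47315} = \frac{\left(\left(10 + \frac{\sqrt{2}}{4}\right) + 1 \left(- \frac{3}{4}\right)\right) \left(-31\right) 39}{-47315} = \left(\left(10 + \frac{\sqrt{2}}{4}\right) - \frac{3}{4}\right) \left(-31\right) 39 \left(- \frac{1}{47315}\right) = \left(\frac{37}{4} + \frac{\sqrt{2}}{4}\right) \left(-31\right) 39 \left(- \frac{1}{47315}\right) = \left(- \frac{1147}{4} - \frac{31 \sqrt{2}}{4}\right) 39 \left(- \frac{1}{47315}\right) = \left(- \frac{44733}{4} - \frac{1209 \sqrt{2}}{4}\right) \left(- \frac{1}{47315}\right) = \frac{44733}{189260} + \frac{1209 \sqrt{2}}{189260}$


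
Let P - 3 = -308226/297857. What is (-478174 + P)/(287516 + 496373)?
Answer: -142426887773/233486825873 ≈ -0.61000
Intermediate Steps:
P = 585345/297857 (P = 3 - 308226/297857 = 585345/297857 ≈ 1.9652)
(-478174 + P)/(287516 + 496373) = (-478174 + 585345/297857)/(287516 + 496373) = -142426887773/297857/783889 = -142426887773/297857*1/783889 = -142426887773/233486825873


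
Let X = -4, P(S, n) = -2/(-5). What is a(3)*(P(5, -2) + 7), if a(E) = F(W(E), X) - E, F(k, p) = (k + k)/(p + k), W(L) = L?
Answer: -333/5 ≈ -66.600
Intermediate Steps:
P(S, n) = ⅖ (P(S, n) = -2*(-⅕) = ⅖)
F(k, p) = 2*k/(k + p) (F(k, p) = (2*k)/(k + p) = 2*k/(k + p))
a(E) = -E + 2*E/(-4 + E) (a(E) = 2*E/(E - 4) - E = 2*E/(-4 + E) - E = -E + 2*E/(-4 + E))
a(3)*(P(5, -2) + 7) = (3*(6 - 1*3)/(-4 + 3))*(⅖ + 7) = (3*(6 - 3)/(-1))*(37/5) = (3*(-1)*3)*(37/5) = -9*37/5 = -333/5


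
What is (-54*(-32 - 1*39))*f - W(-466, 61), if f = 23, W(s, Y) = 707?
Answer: 87475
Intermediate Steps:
(-54*(-32 - 1*39))*f - W(-466, 61) = -54*(-32 - 1*39)*23 - 1*707 = -54*(-32 - 39)*23 - 707 = -54*(-71)*23 - 707 = 3834*23 - 707 = 88182 - 707 = 87475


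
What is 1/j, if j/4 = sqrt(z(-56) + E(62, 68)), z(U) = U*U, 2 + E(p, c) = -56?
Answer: sqrt(38)/1368 ≈ 0.0045061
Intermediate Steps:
E(p, c) = -58 (E(p, c) = -2 - 56 = -58)
z(U) = U**2
j = 36*sqrt(38) (j = 4*sqrt((-56)**2 - 58) = 4*sqrt(3136 - 58) = 4*sqrt(3078) = 4*(9*sqrt(38)) = 36*sqrt(38) ≈ 221.92)
1/j = 1/(36*sqrt(38)) = sqrt(38)/1368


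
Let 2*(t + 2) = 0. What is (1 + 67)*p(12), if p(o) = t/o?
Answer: -34/3 ≈ -11.333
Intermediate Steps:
t = -2 (t = -2 + (½)*0 = -2 + 0 = -2)
p(o) = -2/o
(1 + 67)*p(12) = (1 + 67)*(-2/12) = 68*(-2*1/12) = 68*(-⅙) = -34/3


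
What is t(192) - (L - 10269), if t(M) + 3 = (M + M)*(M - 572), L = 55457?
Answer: -191111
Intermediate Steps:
t(M) = -3 + 2*M*(-572 + M) (t(M) = -3 + (M + M)*(M - 572) = -3 + (2*M)*(-572 + M) = -3 + 2*M*(-572 + M))
t(192) - (L - 10269) = (-3 - 1144*192 + 2*192²) - (55457 - 10269) = (-3 - 219648 + 2*36864) - 1*45188 = (-3 - 219648 + 73728) - 45188 = -145923 - 45188 = -191111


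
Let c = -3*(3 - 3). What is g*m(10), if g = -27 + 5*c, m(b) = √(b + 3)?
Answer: -27*√13 ≈ -97.350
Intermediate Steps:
c = 0 (c = -3*0 = 0)
m(b) = √(3 + b)
g = -27 (g = -27 + 5*0 = -27 + 0 = -27)
g*m(10) = -27*√(3 + 10) = -27*√13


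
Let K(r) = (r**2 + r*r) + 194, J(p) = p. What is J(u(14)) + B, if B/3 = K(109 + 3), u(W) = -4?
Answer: 75842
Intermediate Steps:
K(r) = 194 + 2*r**2 (K(r) = (r**2 + r**2) + 194 = 2*r**2 + 194 = 194 + 2*r**2)
B = 75846 (B = 3*(194 + 2*(109 + 3)**2) = 3*(194 + 2*112**2) = 3*(194 + 2*12544) = 3*(194 + 25088) = 3*25282 = 75846)
J(u(14)) + B = -4 + 75846 = 75842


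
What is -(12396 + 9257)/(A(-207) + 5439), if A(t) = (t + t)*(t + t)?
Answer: -21653/176835 ≈ -0.12245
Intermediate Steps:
A(t) = 4*t**2 (A(t) = (2*t)*(2*t) = 4*t**2)
-(12396 + 9257)/(A(-207) + 5439) = -(12396 + 9257)/(4*(-207)**2 + 5439) = -21653/(4*42849 + 5439) = -21653/(171396 + 5439) = -21653/176835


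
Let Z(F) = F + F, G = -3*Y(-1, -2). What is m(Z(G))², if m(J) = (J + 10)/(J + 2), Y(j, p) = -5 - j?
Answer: 289/169 ≈ 1.7101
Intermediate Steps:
G = 12 (G = -3*(-5 - 1*(-1)) = -3*(-5 + 1) = -3*(-4) = 12)
Z(F) = 2*F
m(J) = (10 + J)/(2 + J)
m(Z(G))² = ((10 + 2*12)/(2 + 2*12))² = ((10 + 24)/(2 + 24))² = (34/26)² = ((1/26)*34)² = (17/13)² = 289/169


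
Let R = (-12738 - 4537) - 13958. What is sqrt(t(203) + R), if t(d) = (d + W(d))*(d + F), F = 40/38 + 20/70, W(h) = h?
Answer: sqrt(18673941)/19 ≈ 227.44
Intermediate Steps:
F = 178/133 (F = 40*(1/38) + 20*(1/70) = 20/19 + 2/7 = 178/133 ≈ 1.3383)
R = -31233 (R = -17275 - 13958 = -31233)
t(d) = 2*d*(178/133 + d) (t(d) = (d + d)*(d + 178/133) = (2*d)*(178/133 + d) = 2*d*(178/133 + d))
sqrt(t(203) + R) = sqrt((2/133)*203*(178 + 133*203) - 31233) = sqrt((2/133)*203*(178 + 26999) - 31233) = sqrt((2/133)*203*27177 - 31233) = sqrt(1576266/19 - 31233) = sqrt(982839/19) = sqrt(18673941)/19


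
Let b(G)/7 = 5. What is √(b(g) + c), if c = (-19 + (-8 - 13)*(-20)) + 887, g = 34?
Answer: 21*√3 ≈ 36.373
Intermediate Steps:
b(G) = 35 (b(G) = 7*5 = 35)
c = 1288 (c = (-19 - 21*(-20)) + 887 = (-19 + 420) + 887 = 401 + 887 = 1288)
√(b(g) + c) = √(35 + 1288) = √1323 = 21*√3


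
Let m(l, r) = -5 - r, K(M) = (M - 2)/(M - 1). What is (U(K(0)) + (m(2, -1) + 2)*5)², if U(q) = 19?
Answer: 81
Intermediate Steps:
K(M) = (-2 + M)/(-1 + M)
(U(K(0)) + (m(2, -1) + 2)*5)² = (19 + ((-5 - 1*(-1)) + 2)*5)² = (19 + ((-5 + 1) + 2)*5)² = (19 + (-4 + 2)*5)² = (19 - 2*5)² = (19 - 10)² = 9² = 81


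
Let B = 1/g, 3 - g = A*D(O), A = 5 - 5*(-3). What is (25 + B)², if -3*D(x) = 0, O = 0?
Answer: 5776/9 ≈ 641.78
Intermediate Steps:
D(x) = 0 (D(x) = -⅓*0 = 0)
A = 20 (A = 5 + 15 = 20)
g = 3 (g = 3 - 20*0 = 3 - 1*0 = 3 + 0 = 3)
B = ⅓ (B = 1/3 = ⅓ ≈ 0.33333)
(25 + B)² = (25 + ⅓)² = (76/3)² = 5776/9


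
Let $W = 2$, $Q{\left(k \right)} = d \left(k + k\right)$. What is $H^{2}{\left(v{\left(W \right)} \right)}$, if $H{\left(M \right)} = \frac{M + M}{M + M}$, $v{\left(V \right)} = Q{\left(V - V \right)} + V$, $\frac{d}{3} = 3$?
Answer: $1$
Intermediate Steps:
$d = 9$ ($d = 3 \cdot 3 = 9$)
$Q{\left(k \right)} = 18 k$ ($Q{\left(k \right)} = 9 \left(k + k\right) = 9 \cdot 2 k = 18 k$)
$v{\left(V \right)} = V$ ($v{\left(V \right)} = 18 \left(V - V\right) + V = 18 \cdot 0 + V = 0 + V = V$)
$H{\left(M \right)} = 1$ ($H{\left(M \right)} = \frac{2 M}{2 M} = 2 M \frac{1}{2 M} = 1$)
$H^{2}{\left(v{\left(W \right)} \right)} = 1^{2} = 1$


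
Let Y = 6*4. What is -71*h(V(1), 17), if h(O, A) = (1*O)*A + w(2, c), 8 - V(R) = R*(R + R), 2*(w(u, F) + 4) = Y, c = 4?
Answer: -7810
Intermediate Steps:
Y = 24
w(u, F) = 8 (w(u, F) = -4 + (½)*24 = -4 + 12 = 8)
V(R) = 8 - 2*R² (V(R) = 8 - R*(R + R) = 8 - R*2*R = 8 - 2*R²)
h(O, A) = 8 + A*O (h(O, A) = (1*O)*A + 8 = O*A + 8 = A*O + 8 = 8 + A*O)
-71*h(V(1), 17) = -71*(8 + 17*(8 - 2*1²)) = -71*(8 + 17*(8 - 2*1)) = -71*(8 + 17*(8 - 2)) = -71*(8 + 17*6) = -71*(8 + 102) = -71*110 = -7810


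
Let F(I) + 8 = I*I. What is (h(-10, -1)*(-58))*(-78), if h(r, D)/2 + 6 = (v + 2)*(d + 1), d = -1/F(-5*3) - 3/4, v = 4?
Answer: -8889660/217 ≈ -40966.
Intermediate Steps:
F(I) = -8 + I² (F(I) = -8 + I*I = -8 + I²)
d = -655/868 (d = -1/(-8 + (-5*3)²) - 3/4 = -1/(-8 + (-15)²) - 3*¼ = -1/(-8 + 225) - ¾ = -1/217 - ¾ = -655/868 ≈ -0.75461)
h(r, D) = -1965/217 (h(r, D) = -12 + 2*((4 + 2)*(-655/868 + 1)) = -12 + 2*(6*(213/868)) = -12 + 2*(639/434) = -12 + 639/217 = -1965/217)
(h(-10, -1)*(-58))*(-78) = -1965/217*(-58)*(-78) = (113970/217)*(-78) = -8889660/217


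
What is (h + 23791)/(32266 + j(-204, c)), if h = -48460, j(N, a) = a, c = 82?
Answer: -24669/32348 ≈ -0.76261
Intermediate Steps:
(h + 23791)/(32266 + j(-204, c)) = (-48460 + 23791)/(32266 + 82) = -24669/32348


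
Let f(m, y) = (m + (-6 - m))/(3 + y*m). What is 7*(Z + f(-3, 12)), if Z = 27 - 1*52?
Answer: -1911/11 ≈ -173.73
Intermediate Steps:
f(m, y) = -6/(3 + m*y)
Z = -25 (Z = 27 - 52 = -25)
7*(Z + f(-3, 12)) = 7*(-25 - 6/(3 - 3*12)) = 7*(-25 - 6/(3 - 36)) = 7*(-25 - 6/(-33)) = 7*(-25 - 6*(-1/33)) = 7*(-25 + 2/11) = 7*(-273/11) = -1911/11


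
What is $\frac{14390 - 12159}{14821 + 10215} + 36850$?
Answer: $\frac{922578831}{25036} \approx 36850.0$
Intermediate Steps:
$\frac{14390 - 12159}{14821 + 10215} + 36850 = \frac{2231}{25036} + 36850 = \frac{922578831}{25036}$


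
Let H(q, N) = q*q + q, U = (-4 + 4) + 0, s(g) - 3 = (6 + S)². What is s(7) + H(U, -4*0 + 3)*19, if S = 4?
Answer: 103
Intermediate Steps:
s(g) = 103 (s(g) = 3 + (6 + 4)² = 3 + 10² = 3 + 100 = 103)
U = 0 (U = 0 + 0 = 0)
H(q, N) = q + q² (H(q, N) = q² + q = q + q²)
s(7) + H(U, -4*0 + 3)*19 = 103 + (0*(1 + 0))*19 = 103 + (0*1)*19 = 103 + 0*19 = 103 + 0 = 103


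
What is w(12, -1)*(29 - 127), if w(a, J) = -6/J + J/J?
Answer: -686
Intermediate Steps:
w(a, J) = 1 - 6/J (w(a, J) = -6/J + 1 = 1 - 6/J)
w(12, -1)*(29 - 127) = ((-6 - 1)/(-1))*(29 - 127) = -1*(-7)*(-98) = 7*(-98) = -686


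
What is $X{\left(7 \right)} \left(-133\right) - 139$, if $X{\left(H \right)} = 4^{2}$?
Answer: $-2267$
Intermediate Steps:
$X{\left(H \right)} = 16$
$X{\left(7 \right)} \left(-133\right) - 139 = 16 \left(-133\right) - 139 = -2128 - 139 = -2267$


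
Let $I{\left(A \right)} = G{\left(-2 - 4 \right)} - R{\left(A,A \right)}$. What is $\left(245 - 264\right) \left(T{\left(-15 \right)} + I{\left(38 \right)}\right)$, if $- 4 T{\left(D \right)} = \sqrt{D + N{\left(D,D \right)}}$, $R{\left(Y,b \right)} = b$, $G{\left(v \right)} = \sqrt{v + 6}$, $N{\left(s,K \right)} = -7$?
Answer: $722 + \frac{19 i \sqrt{22}}{4} \approx 722.0 + 22.279 i$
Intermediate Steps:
$G{\left(v \right)} = \sqrt{6 + v}$
$T{\left(D \right)} = - \frac{\sqrt{-7 + D}}{4}$ ($T{\left(D \right)} = - \frac{\sqrt{D - 7}}{4} = - \frac{\sqrt{-7 + D}}{4}$)
$I{\left(A \right)} = - A$ ($I{\left(A \right)} = \sqrt{6 - 6} - A = \sqrt{0} - A = 0 - A = - A$)
$\left(245 - 264\right) \left(T{\left(-15 \right)} + I{\left(38 \right)}\right) = \left(245 - 264\right) \left(- \frac{\sqrt{-7 - 15}}{4} - 38\right) = - 19 \left(- \frac{\sqrt{-22}}{4} - 38\right) = - 19 \left(- \frac{i \sqrt{22}}{4} - 38\right) = - 19 \left(-38 - \frac{i \sqrt{22}}{4}\right) = 722 + \frac{19 i \sqrt{22}}{4}$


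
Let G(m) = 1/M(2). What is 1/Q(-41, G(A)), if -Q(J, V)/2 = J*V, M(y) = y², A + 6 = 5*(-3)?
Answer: 2/41 ≈ 0.048781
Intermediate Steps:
A = -21 (A = -6 + 5*(-3) = -6 - 15 = -21)
G(m) = ¼ (G(m) = 1/(2²) = 1/4 = ¼)
Q(J, V) = -2*J*V
1/Q(-41, G(A)) = 1/(-2*(-41)*¼) = 1/(41/2) = 2/41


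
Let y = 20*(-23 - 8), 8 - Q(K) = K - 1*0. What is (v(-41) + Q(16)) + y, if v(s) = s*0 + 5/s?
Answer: -25753/41 ≈ -628.12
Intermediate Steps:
Q(K) = 8 - K (Q(K) = 8 - (K - 1*0) = 8 - (K + 0) = 8 - K)
v(s) = 5/s (v(s) = 0 + 5/s = 5/s)
y = -620 (y = 20*(-31) = -620)
(v(-41) + Q(16)) + y = (5/(-41) + (8 - 1*16)) - 620 = (5*(-1/41) + (8 - 16)) - 620 = (-5/41 - 8) - 620 = -333/41 - 620 = -25753/41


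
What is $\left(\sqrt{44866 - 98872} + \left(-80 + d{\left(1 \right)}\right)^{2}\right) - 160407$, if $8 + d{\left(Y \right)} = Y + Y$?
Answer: $-153011 + i \sqrt{54006} \approx -1.5301 \cdot 10^{5} + 232.39 i$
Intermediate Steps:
$d{\left(Y \right)} = -8 + 2 Y$ ($d{\left(Y \right)} = -8 + \left(Y + Y\right) = -8 + 2 Y$)
$\left(\sqrt{44866 - 98872} + \left(-80 + d{\left(1 \right)}\right)^{2}\right) - 160407 = \left(\sqrt{44866 - 98872} + \left(-80 + \left(-8 + 2 \cdot 1\right)\right)^{2}\right) - 160407 = \left(\sqrt{44866 - 98872} + \left(-80 + \left(-8 + 2\right)\right)^{2}\right) - 160407 = \left(\sqrt{-54006} + \left(-80 - 6\right)^{2}\right) - 160407 = \left(i \sqrt{54006} + \left(-86\right)^{2}\right) - 160407 = \left(i \sqrt{54006} + 7396\right) - 160407 = \left(7396 + i \sqrt{54006}\right) - 160407 = -153011 + i \sqrt{54006}$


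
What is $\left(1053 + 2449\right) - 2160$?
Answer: $1342$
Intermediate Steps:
$\left(1053 + 2449\right) - 2160 = 3502 - 2160 = 1342$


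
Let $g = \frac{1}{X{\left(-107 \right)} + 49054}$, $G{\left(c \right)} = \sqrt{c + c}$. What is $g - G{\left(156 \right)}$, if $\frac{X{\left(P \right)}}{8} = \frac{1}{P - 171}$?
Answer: $\frac{139}{6818502} - 2 \sqrt{78} \approx -17.664$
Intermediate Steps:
$G{\left(c \right)} = \sqrt{2} \sqrt{c}$ ($G{\left(c \right)} = \sqrt{2 c} = \sqrt{2} \sqrt{c}$)
$X{\left(P \right)} = \frac{8}{-171 + P}$ ($X{\left(P \right)} = \frac{8}{P - 171} = \frac{8}{-171 + P}$)
$g = \frac{139}{6818502}$ ($g = \frac{1}{\frac{8}{-171 - 107} + 49054} = \frac{1}{\frac{8}{-278} + 49054} = \frac{1}{8 \left(- \frac{1}{278}\right) + 49054} = \frac{1}{- \frac{4}{139} + 49054} = \frac{1}{\frac{6818502}{139}} = \frac{139}{6818502} \approx 2.0386 \cdot 10^{-5}$)
$g - G{\left(156 \right)} = \frac{139}{6818502} - \sqrt{2} \sqrt{156} = \frac{139}{6818502} - \sqrt{2} \cdot 2 \sqrt{39} = \frac{139}{6818502} - 2 \sqrt{78}$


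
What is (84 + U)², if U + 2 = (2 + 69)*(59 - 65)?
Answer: 118336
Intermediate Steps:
U = -428 (U = -2 + (2 + 69)*(59 - 65) = -2 + 71*(-6) = -2 - 426 = -428)
(84 + U)² = (84 - 428)² = (-344)² = 118336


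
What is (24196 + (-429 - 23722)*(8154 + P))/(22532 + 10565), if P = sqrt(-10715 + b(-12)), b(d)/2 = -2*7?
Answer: -196903058/33097 - 24151*I*sqrt(10743)/33097 ≈ -5949.3 - 75.633*I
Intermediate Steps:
b(d) = -28 (b(d) = 2*(-2*7) = 2*(-14) = -28)
P = I*sqrt(10743) (P = sqrt(-10715 - 28) = sqrt(-10743) = I*sqrt(10743) ≈ 103.65*I)
(24196 + (-429 - 23722)*(8154 + P))/(22532 + 10565) = (24196 + (-429 - 23722)*(8154 + I*sqrt(10743)))/(22532 + 10565) = (24196 - 24151*(8154 + I*sqrt(10743)))/33097 = (24196 + (-196927254 - 24151*I*sqrt(10743)))*(1/33097) = (-196903058 - 24151*I*sqrt(10743))*(1/33097) = -196903058/33097 - 24151*I*sqrt(10743)/33097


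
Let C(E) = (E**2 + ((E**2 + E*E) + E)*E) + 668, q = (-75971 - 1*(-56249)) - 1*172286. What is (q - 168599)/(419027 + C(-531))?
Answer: 360607/298458965 ≈ 0.0012082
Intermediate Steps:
q = -192008 (q = (-75971 + 56249) - 172286 = -19722 - 172286 = -192008)
C(E) = 668 + E**2 + E*(E + 2*E**2) (C(E) = (E**2 + ((E**2 + E**2) + E)*E) + 668 = (E**2 + (2*E**2 + E)*E) + 668 = (E**2 + (E + 2*E**2)*E) + 668 = (E**2 + E*(E + 2*E**2)) + 668 = 668 + E**2 + E*(E + 2*E**2))
(q - 168599)/(419027 + C(-531)) = (-192008 - 168599)/(419027 + (668 + 2*(-531)**2 + 2*(-531)**3)) = -360607/(419027 + (668 + 2*281961 + 2*(-149721291))) = -360607/(419027 + (668 + 563922 - 299442582)) = -360607/(419027 - 298877992) = -360607/(-298458965) = -360607*(-1/298458965) = 360607/298458965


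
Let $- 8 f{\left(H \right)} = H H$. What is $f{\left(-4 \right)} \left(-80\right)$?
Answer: $160$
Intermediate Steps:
$f{\left(H \right)} = - \frac{H^{2}}{8}$ ($f{\left(H \right)} = - \frac{H H}{8} = - \frac{H^{2}}{8}$)
$f{\left(-4 \right)} \left(-80\right) = - \frac{\left(-4\right)^{2}}{8} \left(-80\right) = \left(- \frac{1}{8}\right) 16 \left(-80\right) = \left(-2\right) \left(-80\right) = 160$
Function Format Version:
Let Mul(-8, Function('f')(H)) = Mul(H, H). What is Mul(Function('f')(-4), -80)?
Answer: 160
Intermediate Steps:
Function('f')(H) = Mul(Rational(-1, 8), Pow(H, 2)) (Function('f')(H) = Mul(Rational(-1, 8), Mul(H, H)) = Mul(Rational(-1, 8), Pow(H, 2)))
Mul(Function('f')(-4), -80) = Mul(Mul(Rational(-1, 8), Pow(-4, 2)), -80) = Mul(Mul(Rational(-1, 8), 16), -80) = Mul(-2, -80) = 160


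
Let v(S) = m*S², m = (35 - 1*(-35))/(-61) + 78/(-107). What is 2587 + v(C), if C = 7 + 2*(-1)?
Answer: 16579149/6527 ≈ 2540.1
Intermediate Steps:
C = 5 (C = 7 - 2 = 5)
m = -12248/6527 (m = (35 + 35)*(-1/61) + 78*(-1/107) = 70*(-1/61) - 78/107 = -70/61 - 78/107 = -12248/6527 ≈ -1.8765)
v(S) = -12248*S²/6527
2587 + v(C) = 2587 - 12248/6527*5² = 2587 - 12248/6527*25 = 2587 - 306200/6527 = 16579149/6527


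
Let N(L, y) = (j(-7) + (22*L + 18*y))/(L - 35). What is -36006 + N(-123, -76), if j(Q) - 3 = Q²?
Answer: -2842463/79 ≈ -35981.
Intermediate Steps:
j(Q) = 3 + Q²
N(L, y) = (52 + 18*y + 22*L)/(-35 + L) (N(L, y) = ((3 + (-7)²) + (22*L + 18*y))/(L - 35) = ((3 + 49) + (18*y + 22*L))/(-35 + L) = (52 + (18*y + 22*L))/(-35 + L) = (52 + 18*y + 22*L)/(-35 + L))
-36006 + N(-123, -76) = -36006 + 2*(26 + 9*(-76) + 11*(-123))/(-35 - 123) = -36006 + 2*(26 - 684 - 1353)/(-158) = -36006 + 2*(-1/158)*(-2011) = -36006 + 2011/79 = -2842463/79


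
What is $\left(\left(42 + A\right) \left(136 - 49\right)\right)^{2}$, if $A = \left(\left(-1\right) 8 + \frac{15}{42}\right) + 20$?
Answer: $\frac{4383366849}{196} \approx 2.2364 \cdot 10^{7}$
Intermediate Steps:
$A = \frac{173}{14}$ ($A = \left(-8 + 15 \cdot \frac{1}{42}\right) + 20 = \left(-8 + \frac{5}{14}\right) + 20 = - \frac{107}{14} + 20 = \frac{173}{14} \approx 12.357$)
$\left(\left(42 + A\right) \left(136 - 49\right)\right)^{2} = \left(\left(42 + \frac{173}{14}\right) \left(136 - 49\right)\right)^{2} = \left(\frac{761}{14} \cdot 87\right)^{2} = \left(\frac{66207}{14}\right)^{2} = \frac{4383366849}{196}$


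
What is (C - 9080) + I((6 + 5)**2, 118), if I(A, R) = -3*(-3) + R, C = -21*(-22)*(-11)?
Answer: -14035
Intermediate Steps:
C = -5082 (C = 462*(-11) = -5082)
I(A, R) = 9 + R
(C - 9080) + I((6 + 5)**2, 118) = (-5082 - 9080) + (9 + 118) = -14162 + 127 = -14035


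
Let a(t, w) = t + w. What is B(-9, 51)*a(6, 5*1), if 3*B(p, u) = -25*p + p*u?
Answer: -858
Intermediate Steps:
B(p, u) = -25*p/3 + p*u/3 (B(p, u) = (-25*p + p*u)/3 = -25*p/3 + p*u/3)
B(-9, 51)*a(6, 5*1) = ((⅓)*(-9)*(-25 + 51))*(6 + 5*1) = ((⅓)*(-9)*26)*(6 + 5) = -78*11 = -858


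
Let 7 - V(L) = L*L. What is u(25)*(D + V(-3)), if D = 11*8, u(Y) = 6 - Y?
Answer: -1634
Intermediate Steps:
V(L) = 7 - L**2 (V(L) = 7 - L*L = 7 - L**2)
D = 88
u(25)*(D + V(-3)) = (6 - 1*25)*(88 + (7 - 1*(-3)**2)) = (6 - 25)*(88 + (7 - 1*9)) = -19*(88 + (7 - 9)) = -19*(88 - 2) = -19*86 = -1634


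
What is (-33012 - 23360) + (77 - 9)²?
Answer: -51748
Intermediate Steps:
(-33012 - 23360) + (77 - 9)² = -56372 + 68² = -56372 + 4624 = -51748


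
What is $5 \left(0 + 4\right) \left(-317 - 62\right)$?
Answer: $-7580$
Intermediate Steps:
$5 \left(0 + 4\right) \left(-317 - 62\right) = 5 \cdot 4 \left(-379\right) = 20 \left(-379\right) = -7580$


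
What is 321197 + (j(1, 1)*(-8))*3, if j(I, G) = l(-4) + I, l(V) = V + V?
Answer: 321365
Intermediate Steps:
l(V) = 2*V
j(I, G) = -8 + I (j(I, G) = 2*(-4) + I = -8 + I)
321197 + (j(1, 1)*(-8))*3 = 321197 + ((-8 + 1)*(-8))*3 = 321197 - 7*(-8)*3 = 321197 + 56*3 = 321197 + 168 = 321365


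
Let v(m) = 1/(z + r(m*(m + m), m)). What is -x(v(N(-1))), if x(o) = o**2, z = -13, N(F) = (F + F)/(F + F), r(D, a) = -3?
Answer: -1/256 ≈ -0.0039063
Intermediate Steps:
N(F) = 1 (N(F) = (2*F)/((2*F)) = (2*F)*(1/(2*F)) = 1)
v(m) = -1/16 (v(m) = 1/(-13 - 3) = 1/(-16) = -1/16)
-x(v(N(-1))) = -(-1/16)**2 = -1*1/256 = -1/256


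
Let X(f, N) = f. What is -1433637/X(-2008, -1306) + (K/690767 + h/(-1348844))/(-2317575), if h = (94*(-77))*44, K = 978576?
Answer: 110562607589609252393977/154857691494911004600 ≈ 713.96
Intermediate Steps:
h = -318472 (h = -7238*44 = -318472)
-1433637/X(-2008, -1306) + (K/690767 + h/(-1348844))/(-2317575) = -1433637/(-2008) + (978576/690767 - 318472/(-1348844))/(-2317575) = -1433637*(-1/2008) + (978576*(1/690767) - 318472*(-1/1348844))*(-1/2317575) = 1433637/2008 + (978576/690767 + 11374/48173)*(-1/2317575) = 1433637/2008 + (54997725506/33276318691)*(-1/2317575) = 1433637/2008 - 54997725506/77120364290294325 = 110562607589609252393977/154857691494911004600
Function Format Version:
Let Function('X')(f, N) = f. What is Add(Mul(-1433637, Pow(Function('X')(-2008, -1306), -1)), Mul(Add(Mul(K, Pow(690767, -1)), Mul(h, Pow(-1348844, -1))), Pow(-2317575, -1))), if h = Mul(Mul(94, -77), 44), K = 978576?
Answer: Rational(110562607589609252393977, 154857691494911004600) ≈ 713.96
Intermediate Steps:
h = -318472 (h = Mul(-7238, 44) = -318472)
Add(Mul(-1433637, Pow(Function('X')(-2008, -1306), -1)), Mul(Add(Mul(K, Pow(690767, -1)), Mul(h, Pow(-1348844, -1))), Pow(-2317575, -1))) = Add(Mul(-1433637, Pow(-2008, -1)), Mul(Add(Mul(978576, Pow(690767, -1)), Mul(-318472, Pow(-1348844, -1))), Pow(-2317575, -1))) = Add(Mul(-1433637, Rational(-1, 2008)), Mul(Add(Mul(978576, Rational(1, 690767)), Mul(-318472, Rational(-1, 1348844))), Rational(-1, 2317575))) = Add(Rational(1433637, 2008), Mul(Add(Rational(978576, 690767), Rational(11374, 48173)), Rational(-1, 2317575))) = Add(Rational(1433637, 2008), Mul(Rational(54997725506, 33276318691), Rational(-1, 2317575))) = Add(Rational(1433637, 2008), Rational(-54997725506, 77120364290294325)) = Rational(110562607589609252393977, 154857691494911004600)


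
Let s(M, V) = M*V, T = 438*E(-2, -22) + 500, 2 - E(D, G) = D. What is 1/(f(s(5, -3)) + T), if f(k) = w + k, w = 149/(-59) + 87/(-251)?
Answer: 14809/33085201 ≈ 0.00044760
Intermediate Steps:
E(D, G) = 2 - D
w = -42532/14809 (w = 149*(-1/59) + 87*(-1/251) = -149/59 - 87/251 = -42532/14809 ≈ -2.8720)
T = 2252 (T = 438*(2 - 1*(-2)) + 500 = 438*(2 + 2) + 500 = 438*4 + 500 = 1752 + 500 = 2252)
f(k) = -42532/14809 + k
1/(f(s(5, -3)) + T) = 1/((-42532/14809 + 5*(-3)) + 2252) = 1/((-42532/14809 - 15) + 2252) = 1/(-264667/14809 + 2252) = 1/(33085201/14809) = 14809/33085201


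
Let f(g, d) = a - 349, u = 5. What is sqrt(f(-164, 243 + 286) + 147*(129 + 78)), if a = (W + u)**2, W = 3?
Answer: 8*sqrt(471) ≈ 173.62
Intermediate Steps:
a = 64 (a = (3 + 5)**2 = 8**2 = 64)
f(g, d) = -285 (f(g, d) = 64 - 349 = -285)
sqrt(f(-164, 243 + 286) + 147*(129 + 78)) = sqrt(-285 + 147*(129 + 78)) = sqrt(-285 + 147*207) = sqrt(-285 + 30429) = sqrt(30144) = 8*sqrt(471)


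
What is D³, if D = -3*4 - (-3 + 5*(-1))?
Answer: -64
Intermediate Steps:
D = -4 (D = -12 - (-3 - 5) = -12 - 1*(-8) = -12 + 8 = -4)
D³ = (-4)³ = -64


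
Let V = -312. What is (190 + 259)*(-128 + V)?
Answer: -197560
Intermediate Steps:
(190 + 259)*(-128 + V) = (190 + 259)*(-128 - 312) = 449*(-440) = -197560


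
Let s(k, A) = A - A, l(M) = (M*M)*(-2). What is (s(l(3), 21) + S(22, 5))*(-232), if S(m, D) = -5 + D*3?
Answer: -2320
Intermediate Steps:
l(M) = -2*M**2 (l(M) = M**2*(-2) = -2*M**2)
s(k, A) = 0
S(m, D) = -5 + 3*D
(s(l(3), 21) + S(22, 5))*(-232) = (0 + (-5 + 3*5))*(-232) = (0 + (-5 + 15))*(-232) = (0 + 10)*(-232) = 10*(-232) = -2320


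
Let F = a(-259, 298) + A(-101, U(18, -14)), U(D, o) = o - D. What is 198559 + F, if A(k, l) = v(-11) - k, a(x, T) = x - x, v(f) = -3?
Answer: 198657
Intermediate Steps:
a(x, T) = 0
A(k, l) = -3 - k
F = 98 (F = 0 + (-3 - 1*(-101)) = 0 + (-3 + 101) = 0 + 98 = 98)
198559 + F = 198559 + 98 = 198657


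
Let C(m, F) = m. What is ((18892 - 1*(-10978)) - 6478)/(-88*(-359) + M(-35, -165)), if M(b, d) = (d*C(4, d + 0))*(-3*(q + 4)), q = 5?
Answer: 5848/12353 ≈ 0.47341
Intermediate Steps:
M(b, d) = -108*d (M(b, d) = (d*4)*(-3*(5 + 4)) = (4*d)*(-3*9) = (4*d)*(-27) = -108*d)
((18892 - 1*(-10978)) - 6478)/(-88*(-359) + M(-35, -165)) = ((18892 - 1*(-10978)) - 6478)/(-88*(-359) - 108*(-165)) = ((18892 + 10978) - 6478)/(31592 + 17820) = (29870 - 6478)/49412 = 23392*(1/49412) = 5848/12353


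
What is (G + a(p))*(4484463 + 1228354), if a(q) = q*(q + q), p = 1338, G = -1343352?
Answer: 12780348572112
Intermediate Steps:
a(q) = 2*q² (a(q) = q*(2*q) = 2*q²)
(G + a(p))*(4484463 + 1228354) = (-1343352 + 2*1338²)*(4484463 + 1228354) = (-1343352 + 2*1790244)*5712817 = (-1343352 + 3580488)*5712817 = 2237136*5712817 = 12780348572112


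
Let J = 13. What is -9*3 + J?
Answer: -14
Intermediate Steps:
-9*3 + J = -9*3 + 13 = -27 + 13 = -14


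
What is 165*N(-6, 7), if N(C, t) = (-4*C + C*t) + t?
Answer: -1815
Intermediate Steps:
N(C, t) = t - 4*C + C*t
165*N(-6, 7) = 165*(7 - 4*(-6) - 6*7) = 165*(7 + 24 - 42) = 165*(-11) = -1815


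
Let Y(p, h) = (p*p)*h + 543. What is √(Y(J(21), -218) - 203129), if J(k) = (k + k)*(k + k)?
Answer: I*√678552314 ≈ 26049.0*I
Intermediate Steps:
J(k) = 4*k² (J(k) = (2*k)*(2*k) = 4*k²)
Y(p, h) = 543 + h*p² (Y(p, h) = p²*h + 543 = h*p² + 543 = 543 + h*p²)
√(Y(J(21), -218) - 203129) = √((543 - 218*(4*21²)²) - 203129) = √((543 - 218*(4*441)²) - 203129) = √((543 - 218*1764²) - 203129) = √((543 - 218*3111696) - 203129) = √((543 - 678349728) - 203129) = √(-678349185 - 203129) = √(-678552314) = I*√678552314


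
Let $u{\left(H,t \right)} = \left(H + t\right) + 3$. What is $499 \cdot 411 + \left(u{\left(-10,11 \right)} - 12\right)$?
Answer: $205081$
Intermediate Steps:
$u{\left(H,t \right)} = 3 + H + t$
$499 \cdot 411 + \left(u{\left(-10,11 \right)} - 12\right) = 499 \cdot 411 + \left(\left(3 - 10 + 11\right) - 12\right) = 205089 + \left(4 - 12\right) = 205089 - 8 = 205081$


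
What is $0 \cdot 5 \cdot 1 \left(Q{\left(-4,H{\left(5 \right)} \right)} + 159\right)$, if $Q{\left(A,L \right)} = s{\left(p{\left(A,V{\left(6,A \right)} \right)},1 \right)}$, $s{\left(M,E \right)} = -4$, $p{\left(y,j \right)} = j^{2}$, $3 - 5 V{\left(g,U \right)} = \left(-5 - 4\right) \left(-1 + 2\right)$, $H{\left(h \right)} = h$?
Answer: $0$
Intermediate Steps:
$V{\left(g,U \right)} = \frac{12}{5}$ ($V{\left(g,U \right)} = \frac{3}{5} - \frac{\left(-5 - 4\right) \left(-1 + 2\right)}{5} = \frac{3}{5} - \frac{\left(-9\right) 1}{5} = \frac{3}{5} - - \frac{9}{5} = \frac{3}{5} + \frac{9}{5} = \frac{12}{5}$)
$Q{\left(A,L \right)} = -4$
$0 \cdot 5 \cdot 1 \left(Q{\left(-4,H{\left(5 \right)} \right)} + 159\right) = 0 \cdot 5 \cdot 1 \left(-4 + 159\right) = 0 \cdot 1 \cdot 155 = 0 \cdot 155 = 0$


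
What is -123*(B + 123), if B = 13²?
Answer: -35916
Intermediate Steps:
B = 169
-123*(B + 123) = -123*(169 + 123) = -123*292 = -35916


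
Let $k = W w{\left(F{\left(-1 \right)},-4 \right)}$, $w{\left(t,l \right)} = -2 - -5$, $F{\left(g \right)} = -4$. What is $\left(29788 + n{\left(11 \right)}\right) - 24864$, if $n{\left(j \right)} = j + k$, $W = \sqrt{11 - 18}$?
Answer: $4935 + 3 i \sqrt{7} \approx 4935.0 + 7.9373 i$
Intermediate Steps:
$W = i \sqrt{7}$ ($W = \sqrt{-7} = i \sqrt{7} \approx 2.6458 i$)
$w{\left(t,l \right)} = 3$ ($w{\left(t,l \right)} = -2 + 5 = 3$)
$k = 3 i \sqrt{7}$ ($k = i \sqrt{7} \cdot 3 = 3 i \sqrt{7} \approx 7.9373 i$)
$n{\left(j \right)} = j + 3 i \sqrt{7}$
$\left(29788 + n{\left(11 \right)}\right) - 24864 = \left(29788 + \left(11 + 3 i \sqrt{7}\right)\right) - 24864 = \left(29799 + 3 i \sqrt{7}\right) - 24864 = 4935 + 3 i \sqrt{7}$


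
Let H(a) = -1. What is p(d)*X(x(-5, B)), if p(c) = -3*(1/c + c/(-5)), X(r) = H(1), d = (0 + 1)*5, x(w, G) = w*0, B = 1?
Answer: -12/5 ≈ -2.4000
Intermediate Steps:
x(w, G) = 0
d = 5 (d = 1*5 = 5)
X(r) = -1
p(c) = -3/c + 3*c/5 (p(c) = -3*(1/c + c*(-⅕)) = -3*(1/c - c/5) = -3/c + 3*c/5)
p(d)*X(x(-5, B)) = (-3/5 + (⅗)*5)*(-1) = (-3*⅕ + 3)*(-1) = (-⅗ + 3)*(-1) = (12/5)*(-1) = -12/5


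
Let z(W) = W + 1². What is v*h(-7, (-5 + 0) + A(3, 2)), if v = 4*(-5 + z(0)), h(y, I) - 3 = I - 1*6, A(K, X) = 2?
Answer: 96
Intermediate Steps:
z(W) = 1 + W (z(W) = W + 1 = 1 + W)
h(y, I) = -3 + I (h(y, I) = 3 + (I - 1*6) = 3 + (I - 6) = 3 + (-6 + I) = -3 + I)
v = -16 (v = 4*(-5 + (1 + 0)) = 4*(-5 + 1) = 4*(-4) = -16)
v*h(-7, (-5 + 0) + A(3, 2)) = -16*(-3 + ((-5 + 0) + 2)) = -16*(-3 + (-5 + 2)) = -16*(-3 - 3) = -16*(-6) = 96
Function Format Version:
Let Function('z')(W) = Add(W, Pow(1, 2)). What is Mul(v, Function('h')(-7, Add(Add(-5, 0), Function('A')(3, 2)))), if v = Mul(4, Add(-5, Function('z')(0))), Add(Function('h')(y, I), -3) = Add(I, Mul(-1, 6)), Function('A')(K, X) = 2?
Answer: 96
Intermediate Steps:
Function('z')(W) = Add(1, W) (Function('z')(W) = Add(W, 1) = Add(1, W))
Function('h')(y, I) = Add(-3, I) (Function('h')(y, I) = Add(3, Add(I, Mul(-1, 6))) = Add(3, Add(I, -6)) = Add(3, Add(-6, I)) = Add(-3, I))
v = -16 (v = Mul(4, Add(-5, Add(1, 0))) = Mul(4, Add(-5, 1)) = Mul(4, -4) = -16)
Mul(v, Function('h')(-7, Add(Add(-5, 0), Function('A')(3, 2)))) = Mul(-16, Add(-3, Add(Add(-5, 0), 2))) = Mul(-16, Add(-3, Add(-5, 2))) = Mul(-16, Add(-3, -3)) = Mul(-16, -6) = 96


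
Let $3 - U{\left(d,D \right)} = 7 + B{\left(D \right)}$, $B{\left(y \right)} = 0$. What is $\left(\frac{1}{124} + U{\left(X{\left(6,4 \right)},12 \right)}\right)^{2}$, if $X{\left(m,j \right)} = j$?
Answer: $\frac{245025}{15376} \approx 15.936$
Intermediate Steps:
$U{\left(d,D \right)} = -4$ ($U{\left(d,D \right)} = 3 - \left(7 + 0\right) = 3 - 7 = -4$)
$\left(\frac{1}{124} + U{\left(X{\left(6,4 \right)},12 \right)}\right)^{2} = \left(\frac{1}{124} - 4\right)^{2} = \left(- \frac{495}{124}\right)^{2} = \frac{245025}{15376}$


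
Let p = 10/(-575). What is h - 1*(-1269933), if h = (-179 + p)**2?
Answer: 17218688494/13225 ≈ 1.3020e+6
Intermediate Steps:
p = -2/115 (p = 10*(-1/575) = -2/115 ≈ -0.017391)
h = 423824569/13225 (h = (-179 - 2/115)**2 = (-20587/115)**2 = 423824569/13225 ≈ 32047.)
h - 1*(-1269933) = 423824569/13225 - 1*(-1269933) = 423824569/13225 + 1269933 = 17218688494/13225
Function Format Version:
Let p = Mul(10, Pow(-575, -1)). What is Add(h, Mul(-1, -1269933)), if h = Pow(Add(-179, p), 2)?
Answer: Rational(17218688494, 13225) ≈ 1.3020e+6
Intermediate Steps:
p = Rational(-2, 115) (p = Mul(10, Rational(-1, 575)) = Rational(-2, 115) ≈ -0.017391)
h = Rational(423824569, 13225) (h = Pow(Add(-179, Rational(-2, 115)), 2) = Pow(Rational(-20587, 115), 2) = Rational(423824569, 13225) ≈ 32047.)
Add(h, Mul(-1, -1269933)) = Add(Rational(423824569, 13225), Mul(-1, -1269933)) = Add(Rational(423824569, 13225), 1269933) = Rational(17218688494, 13225)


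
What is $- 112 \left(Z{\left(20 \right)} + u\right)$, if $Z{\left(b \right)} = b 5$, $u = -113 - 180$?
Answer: $21616$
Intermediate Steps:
$u = -293$ ($u = -113 - 180 = -293$)
$Z{\left(b \right)} = 5 b$
$- 112 \left(Z{\left(20 \right)} + u\right) = - 112 \left(5 \cdot 20 - 293\right) = - 112 \left(100 - 293\right) = \left(-112\right) \left(-193\right) = 21616$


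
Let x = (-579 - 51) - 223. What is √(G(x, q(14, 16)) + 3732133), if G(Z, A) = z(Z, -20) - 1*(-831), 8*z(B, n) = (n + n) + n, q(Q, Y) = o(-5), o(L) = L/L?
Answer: 13*√88354/2 ≈ 1932.1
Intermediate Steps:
o(L) = 1
q(Q, Y) = 1
z(B, n) = 3*n/8 (z(B, n) = ((n + n) + n)/8 = (2*n + n)/8 = (3*n)/8 = 3*n/8)
x = -853 (x = -630 - 223 = -853)
G(Z, A) = 1647/2 (G(Z, A) = (3/8)*(-20) - 1*(-831) = -15/2 + 831 = 1647/2)
√(G(x, q(14, 16)) + 3732133) = √(1647/2 + 3732133) = √(7465913/2) = 13*√88354/2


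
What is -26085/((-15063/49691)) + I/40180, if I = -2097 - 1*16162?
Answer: 17360209505661/201743780 ≈ 86051.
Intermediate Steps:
I = -18259 (I = -2097 - 16162 = -18259)
-26085/((-15063/49691)) + I/40180 = -26085/((-15063/49691)) - 18259/40180 = -26085/((-15063*1/49691)) - 18259*1/40180 = -26085/(-15063/49691) - 18259/40180 = -26085*(-49691/15063) - 18259/40180 = 432063245/5021 - 18259/40180 = 17360209505661/201743780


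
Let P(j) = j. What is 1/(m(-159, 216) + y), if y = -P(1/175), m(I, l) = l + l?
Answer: 175/75599 ≈ 0.0023148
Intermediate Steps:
m(I, l) = 2*l
y = -1/175 ≈ -0.0057143
1/(m(-159, 216) + y) = 1/(2*216 - 1/175) = 1/(432 - 1/175) = 1/(75599/175) = 175/75599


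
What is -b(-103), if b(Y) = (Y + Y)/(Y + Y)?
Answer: -1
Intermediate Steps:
b(Y) = 1 (b(Y) = (2*Y)/((2*Y)) = (2*Y)*(1/(2*Y)) = 1)
-b(-103) = -1*1 = -1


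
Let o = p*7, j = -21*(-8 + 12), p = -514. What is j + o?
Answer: -3682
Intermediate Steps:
j = -84 (j = -21*4 = -84)
o = -3598 (o = -514*7 = -3598)
j + o = -84 - 3598 = -3682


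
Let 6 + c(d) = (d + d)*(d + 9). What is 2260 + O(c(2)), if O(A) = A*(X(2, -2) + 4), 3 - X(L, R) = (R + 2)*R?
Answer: 2526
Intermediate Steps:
c(d) = -6 + 2*d*(9 + d) (c(d) = -6 + (d + d)*(d + 9) = -6 + (2*d)*(9 + d) = -6 + 2*d*(9 + d))
X(L, R) = 3 - R*(2 + R) (X(L, R) = 3 - (R + 2)*R = 3 - (2 + R)*R = 3 - R*(2 + R))
O(A) = 7*A (O(A) = A*((3 - 1*(-2)² - 2*(-2)) + 4) = A*((3 - 1*4 + 4) + 4) = A*((3 - 4 + 4) + 4) = A*(3 + 4) = A*7 = 7*A)
2260 + O(c(2)) = 2260 + 7*(-6 + 2*2² + 18*2) = 2260 + 7*(-6 + 2*4 + 36) = 2260 + 7*(-6 + 8 + 36) = 2260 + 7*38 = 2260 + 266 = 2526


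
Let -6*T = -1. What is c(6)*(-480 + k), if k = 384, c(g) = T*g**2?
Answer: -576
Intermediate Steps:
T = 1/6 (T = -1/6*(-1) = 1/6 ≈ 0.16667)
c(g) = g**2/6
c(6)*(-480 + k) = ((1/6)*6**2)*(-480 + 384) = ((1/6)*36)*(-96) = 6*(-96) = -576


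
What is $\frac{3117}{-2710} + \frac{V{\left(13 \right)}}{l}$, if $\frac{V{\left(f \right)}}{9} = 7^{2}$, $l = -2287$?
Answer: $- \frac{8323689}{6197770} \approx -1.343$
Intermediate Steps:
$V{\left(f \right)} = 441$ ($V{\left(f \right)} = 9 \cdot 7^{2} = 9 \cdot 49 = 441$)
$\frac{3117}{-2710} + \frac{V{\left(13 \right)}}{l} = \frac{3117}{-2710} + \frac{441}{-2287} = 3117 \left(- \frac{1}{2710}\right) + 441 \left(- \frac{1}{2287}\right) = - \frac{3117}{2710} - \frac{441}{2287} = - \frac{8323689}{6197770}$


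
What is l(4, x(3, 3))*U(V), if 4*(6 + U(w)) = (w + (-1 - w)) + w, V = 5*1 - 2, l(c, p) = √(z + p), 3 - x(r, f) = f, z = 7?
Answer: -11*√7/2 ≈ -14.552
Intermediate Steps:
x(r, f) = 3 - f
l(c, p) = √(7 + p)
V = 3 (V = 5 - 2 = 3)
U(w) = -25/4 + w/4 (U(w) = -6 + ((w + (-1 - w)) + w)/4 = -6 + (-1 + w)/4 = -6 + (-¼ + w/4) = -25/4 + w/4)
l(4, x(3, 3))*U(V) = √(7 + (3 - 1*3))*(-25/4 + (¼)*3) = √(7 + (3 - 3))*(-25/4 + ¾) = √(7 + 0)*(-11/2) = √7*(-11/2) = -11*√7/2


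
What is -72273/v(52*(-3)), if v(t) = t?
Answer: 24091/52 ≈ 463.29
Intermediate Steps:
-72273/v(52*(-3)) = -72273/(52*(-3)) = -72273/(-156) = -72273*(-1/156) = 24091/52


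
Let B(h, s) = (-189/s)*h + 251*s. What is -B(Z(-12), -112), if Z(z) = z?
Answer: 112529/4 ≈ 28132.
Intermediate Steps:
B(h, s) = 251*s - 189*h/s (B(h, s) = -189*h/s + 251*s = 251*s - 189*h/s)
-B(Z(-12), -112) = -(251*(-112) - 189*(-12)/(-112)) = -(-28112 - 189*(-12)*(-1/112)) = -(-28112 - 81/4) = -1*(-112529/4) = 112529/4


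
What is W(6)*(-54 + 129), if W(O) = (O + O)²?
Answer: 10800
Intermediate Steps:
W(O) = 4*O² (W(O) = (2*O)² = 4*O²)
W(6)*(-54 + 129) = (4*6²)*(-54 + 129) = (4*36)*75 = 144*75 = 10800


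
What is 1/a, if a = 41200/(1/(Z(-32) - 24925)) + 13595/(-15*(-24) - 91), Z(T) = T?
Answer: -269/276593426005 ≈ -9.7255e-10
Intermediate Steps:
a = -276593426005/269 (a = 41200/(1/(-32 - 24925)) + 13595/(-15*(-24) - 91) = 41200/(1/(-24957)) + 13595/(360 - 91) = 41200/(-1/24957) + 13595/269 = 41200*(-24957) + 13595*(1/269) = -1028228400 + 13595/269 = -276593426005/269 ≈ -1.0282e+9)
1/a = 1/(-276593426005/269) = -269/276593426005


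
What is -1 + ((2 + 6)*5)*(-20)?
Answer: -801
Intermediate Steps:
-1 + ((2 + 6)*5)*(-20) = -1 + (8*5)*(-20) = -1 + 40*(-20) = -1 - 800 = -801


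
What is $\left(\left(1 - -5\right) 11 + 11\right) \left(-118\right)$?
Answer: $-9086$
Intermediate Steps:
$\left(\left(1 - -5\right) 11 + 11\right) \left(-118\right) = \left(\left(1 + 5\right) 11 + 11\right) \left(-118\right) = \left(6 \cdot 11 + 11\right) \left(-118\right) = \left(66 + 11\right) \left(-118\right) = 77 \left(-118\right) = -9086$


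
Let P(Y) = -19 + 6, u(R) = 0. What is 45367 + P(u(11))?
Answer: 45354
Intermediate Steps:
P(Y) = -13
45367 + P(u(11)) = 45367 - 13 = 45354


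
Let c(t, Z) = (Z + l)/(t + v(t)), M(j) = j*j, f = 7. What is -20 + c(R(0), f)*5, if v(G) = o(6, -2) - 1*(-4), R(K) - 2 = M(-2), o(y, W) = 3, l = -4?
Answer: -245/13 ≈ -18.846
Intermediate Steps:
M(j) = j²
R(K) = 6 (R(K) = 2 + (-2)² = 2 + 4 = 6)
v(G) = 7 (v(G) = 3 - 1*(-4) = 3 + 4 = 7)
c(t, Z) = (-4 + Z)/(7 + t) (c(t, Z) = (Z - 4)/(t + 7) = (-4 + Z)/(7 + t))
-20 + c(R(0), f)*5 = -20 + ((-4 + 7)/(7 + 6))*5 = -20 + (3/13)*5 = -20 + 15/13 = -245/13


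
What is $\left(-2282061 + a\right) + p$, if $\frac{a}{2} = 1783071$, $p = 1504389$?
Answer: $2788470$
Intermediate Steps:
$a = 3566142$ ($a = 2 \cdot 1783071 = 3566142$)
$\left(-2282061 + a\right) + p = \left(-2282061 + 3566142\right) + 1504389 = 1284081 + 1504389 = 2788470$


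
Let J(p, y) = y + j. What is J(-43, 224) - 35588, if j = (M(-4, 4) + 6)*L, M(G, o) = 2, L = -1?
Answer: -35372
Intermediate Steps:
j = -8 (j = (2 + 6)*(-1) = 8*(-1) = -8)
J(p, y) = -8 + y (J(p, y) = y - 8 = -8 + y)
J(-43, 224) - 35588 = (-8 + 224) - 35588 = 216 - 35588 = -35372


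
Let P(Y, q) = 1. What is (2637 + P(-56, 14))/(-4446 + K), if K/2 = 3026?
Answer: 1319/803 ≈ 1.6426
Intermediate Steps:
K = 6052 (K = 2*3026 = 6052)
(2637 + P(-56, 14))/(-4446 + K) = (2637 + 1)/(-4446 + 6052) = 2638/1606 = 2638*(1/1606) = 1319/803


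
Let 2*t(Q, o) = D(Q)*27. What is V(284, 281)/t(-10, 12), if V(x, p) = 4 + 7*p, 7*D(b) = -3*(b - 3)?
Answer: 1022/39 ≈ 26.205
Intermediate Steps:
D(b) = 9/7 - 3*b/7 (D(b) = (-3*(b - 3))/7 = (-3*(-3 + b))/7 = (9 - 3*b)/7 = 9/7 - 3*b/7)
t(Q, o) = 243/14 - 81*Q/14 (t(Q, o) = ((9/7 - 3*Q/7)*27)/2 = (243/7 - 81*Q/7)/2 = 243/14 - 81*Q/14)
V(284, 281)/t(-10, 12) = (4 + 7*281)/(243/14 - 81/14*(-10)) = (4 + 1967)/(243/14 + 405/7) = 1971/(1053/14) = 1971*(14/1053) = 1022/39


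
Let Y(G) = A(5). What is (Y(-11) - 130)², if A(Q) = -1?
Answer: 17161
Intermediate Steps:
Y(G) = -1
(Y(-11) - 130)² = (-1 - 130)² = (-131)² = 17161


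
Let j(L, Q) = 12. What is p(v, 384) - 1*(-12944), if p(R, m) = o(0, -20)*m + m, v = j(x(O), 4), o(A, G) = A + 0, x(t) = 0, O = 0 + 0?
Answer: 13328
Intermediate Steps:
O = 0
o(A, G) = A
v = 12
p(R, m) = m (p(R, m) = 0*m + m = 0 + m = m)
p(v, 384) - 1*(-12944) = 384 - 1*(-12944) = 384 + 12944 = 13328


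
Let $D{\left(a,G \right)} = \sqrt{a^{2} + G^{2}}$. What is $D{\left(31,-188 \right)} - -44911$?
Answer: $44911 + \sqrt{36305} \approx 45102.0$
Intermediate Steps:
$D{\left(a,G \right)} = \sqrt{G^{2} + a^{2}}$
$D{\left(31,-188 \right)} - -44911 = \sqrt{\left(-188\right)^{2} + 31^{2}} - -44911 = \sqrt{35344 + 961} + 44911 = \sqrt{36305} + 44911 = 44911 + \sqrt{36305}$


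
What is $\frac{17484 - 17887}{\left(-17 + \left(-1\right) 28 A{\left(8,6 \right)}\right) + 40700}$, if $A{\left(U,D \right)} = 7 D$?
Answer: $- \frac{31}{3039} \approx -0.010201$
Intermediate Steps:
$\frac{17484 - 17887}{\left(-17 + \left(-1\right) 28 A{\left(8,6 \right)}\right) + 40700} = \frac{17484 - 17887}{\left(-17 + \left(-1\right) 28 \cdot 7 \cdot 6\right) + 40700} = - \frac{403}{\left(-17 - 1176\right) + 40700} = - \frac{403}{-1193 + 40700} = - \frac{403}{39507} = \left(-403\right) \frac{1}{39507} = - \frac{31}{3039}$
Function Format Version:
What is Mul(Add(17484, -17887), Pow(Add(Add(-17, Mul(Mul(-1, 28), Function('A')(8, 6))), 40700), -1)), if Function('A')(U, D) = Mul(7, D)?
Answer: Rational(-31, 3039) ≈ -0.010201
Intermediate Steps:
Mul(Add(17484, -17887), Pow(Add(Add(-17, Mul(Mul(-1, 28), Function('A')(8, 6))), 40700), -1)) = Mul(Add(17484, -17887), Pow(Add(Add(-17, Mul(Mul(-1, 28), Mul(7, 6))), 40700), -1)) = Mul(-403, Pow(Add(Add(-17, Mul(-28, 42)), 40700), -1)) = Mul(-403, Pow(Add(Add(-17, -1176), 40700), -1)) = Mul(-403, Pow(Add(-1193, 40700), -1)) = Mul(-403, Pow(39507, -1)) = Mul(-403, Rational(1, 39507)) = Rational(-31, 3039)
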